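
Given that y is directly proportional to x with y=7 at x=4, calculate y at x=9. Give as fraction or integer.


Direct proportion: y = kx
Find k: k = 7/4 = 7/4
Compute y at x=9: y = 7/4 * 9
y = 63/4

63/4


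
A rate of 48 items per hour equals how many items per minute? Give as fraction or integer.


Converting from per hour to per minute
Rate = 48 items per hour
Divide by 60: 48/60
= 4/5 items per minute

4/5


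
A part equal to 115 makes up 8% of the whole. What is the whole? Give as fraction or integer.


Given: 115 is 8% of the whole
Set up: 115 = 8/100 * whole
whole = 115 * 100 / 8
whole = 11500 / 8
whole = 2875/2

2875/2


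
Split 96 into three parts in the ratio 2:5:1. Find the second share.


Ratio = 2:5:1
Total parts = 2 + 5 + 1 = 8
Value per part = 96 / 8 = 12
First share = 2 * 12 = 24
Middle share = 5 * 12 = 60
Third share = 1 * 12 = 12

60


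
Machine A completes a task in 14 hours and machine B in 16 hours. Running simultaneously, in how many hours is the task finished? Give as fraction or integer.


Rate of A = 1/14 job per hour
Rate of B = 1/16 job per hour
Combined rate = 1/14 + 1/16
Find common denominator: (16 + 14)/(14*16) = 30/224
Combined rate = 15/112 job per hour
Time together = 1 / (15/112) = 112/15 hours

112/15


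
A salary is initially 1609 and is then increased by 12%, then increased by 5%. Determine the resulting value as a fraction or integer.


Start: 1609
Step 1: increase by 12% => multiply by 112/100
  1609 * 112/100 = 45052/25
Step 2: increase by 5% => multiply by 105/100
  45052/25 * 105/100 = 236523/125
Final value = 236523/125

236523/125


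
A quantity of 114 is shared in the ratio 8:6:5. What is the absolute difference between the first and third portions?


Total parts = 8 + 6 + 5 = 19
Value per part = 114 / 19 = 6
Shares: 8*6=48, 6*6=36, 5*6=30
First share = 48, third share = 30
Difference = |48 - 30| = 18

18


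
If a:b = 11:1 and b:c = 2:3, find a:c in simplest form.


Given a:b = 11:1 and b:c = 2:3
Make b consistent. Multiply first ratio by 2: a:b = 22:2
Multiply second ratio by 1: b:c = 2:3
Now b = 2 in both, so a:b:c = 22:2:3
Therefore a:c = 22:3
Simplify by GCD: a:c = 22:3

22:3


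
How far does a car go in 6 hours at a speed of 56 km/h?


Using distance = speed * time
Speed = 56 km/h
Time = 6 hours
Distance = 56 * 6
= 336 km

336


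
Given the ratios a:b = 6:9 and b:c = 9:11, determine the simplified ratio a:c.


Given a:b = 6:9 and b:c = 9:11
Make b consistent. Multiply first ratio by 9: a:b = 54:81
Multiply second ratio by 9: b:c = 81:99
Now b = 81 in both, so a:b:c = 54:81:99
Therefore a:c = 54:99
Simplify by GCD: a:c = 6:11

6:11


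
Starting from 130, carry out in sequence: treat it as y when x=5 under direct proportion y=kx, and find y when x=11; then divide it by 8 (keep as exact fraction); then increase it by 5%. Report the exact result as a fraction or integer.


Start with 130.
Step 1: Direct prop: k = (130)/5; new y = k*11 = 130*11/5 = 286
Step 2: Divide by 8: 286 / 8 = 143/4
Step 3: Increase by 5%: 143/4 * 105/100 = 3003/80
Final result = 3003/80

3003/80


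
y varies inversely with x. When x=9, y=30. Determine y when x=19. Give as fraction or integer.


Inverse proportion: y = k/x
Find k: k = 9 * 30 = 270
Compute y at x=19: y = 270/19
y = 270/19

270/19


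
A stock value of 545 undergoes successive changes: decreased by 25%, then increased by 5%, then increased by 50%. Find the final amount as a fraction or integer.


Start: 545
Step 1: decrease by 25% => multiply by 75/100
  545 * 75/100 = 1635/4
Step 2: increase by 5% => multiply by 105/100
  1635/4 * 105/100 = 6867/16
Step 3: increase by 50% => multiply by 150/100
  6867/16 * 150/100 = 20601/32
Final value = 20601/32

20601/32


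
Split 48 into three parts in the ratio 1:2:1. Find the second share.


Ratio = 1:2:1
Total parts = 1 + 2 + 1 = 4
Value per part = 48 / 4 = 12
First share = 1 * 12 = 12
Middle share = 2 * 12 = 24
Third share = 1 * 12 = 12

24


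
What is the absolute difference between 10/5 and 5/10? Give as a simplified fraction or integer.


Simplify: 10/5 = 2 and 5/10 = 1/2
Find common denominator: LCD = 2
Convert: 4/2 and 1/2
Difference = |4 - 1|/2 = 3/2
Simplified = 3/2

3/2


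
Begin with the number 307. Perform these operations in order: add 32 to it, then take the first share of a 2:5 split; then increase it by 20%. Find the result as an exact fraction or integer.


Start with 307.
Step 1: Add 32: 307+32=339; split 2:5 first = 339*2/7 = 678/7
Step 2: Increase by 20%: 678/7 * 120/100 = 4068/35
Final result = 4068/35

4068/35


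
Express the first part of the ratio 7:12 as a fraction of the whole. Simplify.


Total parts = 7 + 12 = 19
First part fraction = 7/19
Simplify: 7/19 = 7/19

7/19


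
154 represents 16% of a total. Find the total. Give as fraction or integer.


Given: 154 is 16% of the whole
Set up: 154 = 16/100 * whole
whole = 154 * 100 / 16
whole = 15400 / 16
whole = 1925/2

1925/2


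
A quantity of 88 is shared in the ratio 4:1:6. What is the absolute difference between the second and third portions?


Total parts = 4 + 1 + 6 = 11
Value per part = 88 / 11 = 8
Shares: 4*8=32, 1*8=8, 6*8=48
Second share = 8, third share = 48
Difference = |8 - 48| = 40

40


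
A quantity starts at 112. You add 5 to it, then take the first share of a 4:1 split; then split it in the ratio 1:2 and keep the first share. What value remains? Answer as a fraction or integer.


Start with 112.
Step 1: Add 5: 112+5=117; split 4:1 first = 117*4/5 = 468/5
Step 2: Split 1:2, first share = 468/5 * 1/3 = 156/5
Final result = 156/5

156/5


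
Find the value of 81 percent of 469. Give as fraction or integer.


Compute 81% of 469
Convert percentage: 81% = 81/100
Multiply: 469 * 81/100
= 37989/100
= 37989/100

37989/100


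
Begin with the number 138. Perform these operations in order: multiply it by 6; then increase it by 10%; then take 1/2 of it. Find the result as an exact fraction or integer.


Start with 138.
Step 1: Multiply by 6: 138 * 6 = 828
Step 2: Increase by 10%: 828 * 110/100 = 4554/5
Step 3: Take 1/2: 4554/5 * 1/2 = 2277/5
Final result = 2277/5

2277/5


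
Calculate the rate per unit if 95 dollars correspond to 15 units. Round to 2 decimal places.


Total dollars = 95
Number of units = 15
Unit rate = 95 / 15
= 6.33 dollars per unit

6.33


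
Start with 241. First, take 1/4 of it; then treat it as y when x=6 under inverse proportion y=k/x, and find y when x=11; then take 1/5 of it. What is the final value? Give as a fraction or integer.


Start with 241.
Step 1: Take 1/4: 241 * 1/4 = 241/4
Step 2: Inverse prop: k = (241/4)*6; new y = k/11 = 241/4*6/11 = 723/22
Step 3: Take 1/5: 723/22 * 1/5 = 723/110
Final result = 723/110

723/110


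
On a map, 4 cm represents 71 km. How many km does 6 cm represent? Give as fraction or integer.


Map scale: 4 cm = 71 km
Measured distance on map = 6 cm
Set up proportion: 6 * 71 / 4
= 426 / 4
= 213/2 km

213/2


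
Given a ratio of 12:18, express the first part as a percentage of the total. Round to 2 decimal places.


Total parts = 12 + 18 = 30
First part fraction = 12/30
Percentage = (12/30) * 100
= 0.4 * 100
= 40.00%

40.00


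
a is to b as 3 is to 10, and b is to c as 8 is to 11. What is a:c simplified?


Given a:b = 3:10 and b:c = 8:11
Make b consistent. Multiply first ratio by 8: a:b = 24:80
Multiply second ratio by 10: b:c = 80:110
Now b = 80 in both, so a:b:c = 24:80:110
Therefore a:c = 24:110
Simplify by GCD: a:c = 12:55

12:55


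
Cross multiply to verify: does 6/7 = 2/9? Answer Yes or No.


Cross multiply to check 6/7 = 2/9
Left cross product: 6 * 9 = 54
Right cross product: 7 * 2 = 14
54 != 14
Not equal, so proportions differ => No

No


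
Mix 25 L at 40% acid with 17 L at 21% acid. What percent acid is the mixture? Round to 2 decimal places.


Solute in mixture 1 = 40% of 25 L = 25*40/100 = 10 L
Solute in mixture 2 = 21% of 17 L = 17*21/100 = 357/100 L
Total solute = 10 + 357/100 = 1357/100 L
Total volume = 25 + 17 = 42 L
Final concentration = 1357/100/42 * 100 = 32.31%

32.31


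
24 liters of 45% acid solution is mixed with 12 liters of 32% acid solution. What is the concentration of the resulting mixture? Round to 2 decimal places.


Solute in mixture 1 = 45% of 24 L = 24*45/100 = 54/5 L
Solute in mixture 2 = 32% of 12 L = 12*32/100 = 96/25 L
Total solute = 54/5 + 96/25 = 366/25 L
Total volume = 24 + 12 = 36 L
Final concentration = 366/25/36 * 100 = 40.67%

40.67


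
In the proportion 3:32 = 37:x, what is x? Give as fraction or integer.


Setting up: 3/32 = 37/x
Cross multiply: 3 * x = 32 * 37
3x = 1184
x = 1184/3
x = 1184/3

1184/3


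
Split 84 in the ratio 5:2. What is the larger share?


Total parts = 5 + 2 = 7
Value per part = 84 / 7 = 12
First share = 5 * 12 = 60
Second share = 2 * 12 = 24
Larger share = 60

60


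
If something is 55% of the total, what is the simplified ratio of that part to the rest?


Part = 55%, Remainder = 45%
Ratio = 55:45
GCD(55, 45) = 5
Simplify: 11:9 = 11:9

11:9


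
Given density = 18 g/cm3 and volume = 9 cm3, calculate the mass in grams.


Using mass = density * volume
Density = 18 g/cm3
Volume = 9 cm3
Mass = 18 * 9
= 162 g

162


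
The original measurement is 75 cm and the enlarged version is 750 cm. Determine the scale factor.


Original length = 75 cm
Scaled length = 750 cm
Scale factor = 750 / 75
= 10

10


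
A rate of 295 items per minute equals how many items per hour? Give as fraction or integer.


Converting from per minute to per hour
Rate = 295 items per minute
Multiply by 60: 295 * 60
= 17700 items per hour

17700


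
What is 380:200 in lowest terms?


Find GCD(380, 200)
GCD = 20
Divide both by 20: 380/20 = 19, 200/20 = 10
Simplified ratio = 19:10

19:10


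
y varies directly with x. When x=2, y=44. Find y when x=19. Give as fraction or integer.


Direct proportion: y = kx
Find k: k = 44/2 = 22
Compute y at x=19: y = 22 * 19
y = 418

418


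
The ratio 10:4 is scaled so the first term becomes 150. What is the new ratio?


Original ratio: 10:4
First term target: 150
Scale factor = 150 / 10 = 15
Multiply second term: 4 * 15 = 60
Equivalent ratio = 150:60

150:60


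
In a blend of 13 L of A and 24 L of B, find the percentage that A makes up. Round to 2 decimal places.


Volume of A = 13 L
Volume of B = 24 L
Total volume = 13 + 24 = 37 L
Percentage of A = (13/37) * 100
= 35.14%

35.14


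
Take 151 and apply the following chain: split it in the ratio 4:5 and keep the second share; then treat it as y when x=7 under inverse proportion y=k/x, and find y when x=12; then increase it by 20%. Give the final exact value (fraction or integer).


Start with 151.
Step 1: Split 4:5, second share = 151 * 5/9 = 755/9
Step 2: Inverse prop: k = (755/9)*7; new y = k/12 = 755/9*7/12 = 5285/108
Step 3: Increase by 20%: 5285/108 * 120/100 = 1057/18
Final result = 1057/18

1057/18


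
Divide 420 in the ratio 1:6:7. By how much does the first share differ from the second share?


Total parts = 1 + 6 + 7 = 14
Value per part = 420 / 14 = 30
Shares: 1*30=30, 6*30=180, 7*30=210
First share = 30, second share = 180
Difference = |30 - 180| = 150

150


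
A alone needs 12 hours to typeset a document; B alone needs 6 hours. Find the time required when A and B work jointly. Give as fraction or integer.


Rate of A = 1/12 job per hour
Rate of B = 1/6 job per hour
Combined rate = 1/12 + 1/6
Find common denominator: (6 + 12)/(12*6) = 18/72
Combined rate = 1/4 job per hour
Time together = 1 / (1/4) = 4 hours

4


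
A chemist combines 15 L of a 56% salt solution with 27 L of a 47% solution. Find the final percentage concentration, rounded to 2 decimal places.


Solute in mixture 1 = 56% of 15 L = 15*56/100 = 42/5 L
Solute in mixture 2 = 47% of 27 L = 27*47/100 = 1269/100 L
Total solute = 42/5 + 1269/100 = 2109/100 L
Total volume = 15 + 27 = 42 L
Final concentration = 2109/100/42 * 100 = 50.21%

50.21


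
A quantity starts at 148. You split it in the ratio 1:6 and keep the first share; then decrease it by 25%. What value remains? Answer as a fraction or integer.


Start with 148.
Step 1: Split 1:6, first share = 148 * 1/7 = 148/7
Step 2: Decrease by 25%: 148/7 * 75/100 = 111/7
Final result = 111/7

111/7


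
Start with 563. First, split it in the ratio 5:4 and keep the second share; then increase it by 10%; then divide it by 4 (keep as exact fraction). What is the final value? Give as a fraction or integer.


Start with 563.
Step 1: Split 5:4, second share = 563 * 4/9 = 2252/9
Step 2: Increase by 10%: 2252/9 * 110/100 = 12386/45
Step 3: Divide by 4: 12386/45 / 4 = 6193/90
Final result = 6193/90

6193/90


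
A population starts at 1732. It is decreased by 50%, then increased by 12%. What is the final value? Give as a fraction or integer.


Start: 1732
Step 1: decrease by 50% => multiply by 50/100
  1732 * 50/100 = 866
Step 2: increase by 12% => multiply by 112/100
  866 * 112/100 = 24248/25
Final value = 24248/25

24248/25


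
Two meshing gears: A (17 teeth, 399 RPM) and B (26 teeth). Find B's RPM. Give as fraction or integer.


Gear ratio: teeth_A * RPM_A = teeth_B * RPM_B
17 * 399 = 26 * RPM_B
6783 = 26 * RPM_B
RPM_B = 6783 / 26
RPM_B = 6783/26

6783/26


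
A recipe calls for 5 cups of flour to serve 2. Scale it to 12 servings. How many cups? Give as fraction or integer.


Original: 5 cups for 2 servings
Target servings = 12
Scaling factor = 12/2
New amount = 5 * 12/2
= 60/2
= 30 cups

30


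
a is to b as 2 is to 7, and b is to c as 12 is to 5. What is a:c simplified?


Given a:b = 2:7 and b:c = 12:5
Make b consistent. Multiply first ratio by 12: a:b = 24:84
Multiply second ratio by 7: b:c = 84:35
Now b = 84 in both, so a:b:c = 24:84:35
Therefore a:c = 24:35
Simplify by GCD: a:c = 24:35

24:35


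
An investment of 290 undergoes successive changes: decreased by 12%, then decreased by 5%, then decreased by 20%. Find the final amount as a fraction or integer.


Start: 290
Step 1: decrease by 12% => multiply by 88/100
  290 * 88/100 = 1276/5
Step 2: decrease by 5% => multiply by 95/100
  1276/5 * 95/100 = 6061/25
Step 3: decrease by 20% => multiply by 80/100
  6061/25 * 80/100 = 24244/125
Final value = 24244/125

24244/125


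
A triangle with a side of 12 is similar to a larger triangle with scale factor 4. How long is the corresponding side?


Similar triangles have proportional sides
Scale factor = 4
Smaller side = 12
Corresponding larger side = 12 * 4
= 48

48


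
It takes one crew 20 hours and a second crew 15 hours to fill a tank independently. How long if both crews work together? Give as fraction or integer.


Rate of A = 1/20 job per hour
Rate of B = 1/15 job per hour
Combined rate = 1/20 + 1/15
Find common denominator: (15 + 20)/(20*15) = 35/300
Combined rate = 7/60 job per hour
Time together = 1 / (7/60) = 60/7 hours

60/7


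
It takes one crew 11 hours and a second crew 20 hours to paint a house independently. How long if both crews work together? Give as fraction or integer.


Rate of A = 1/11 job per hour
Rate of B = 1/20 job per hour
Combined rate = 1/11 + 1/20
Find common denominator: (20 + 11)/(11*20) = 31/220
Combined rate = 31/220 job per hour
Time together = 1 / (31/220) = 220/31 hours

220/31


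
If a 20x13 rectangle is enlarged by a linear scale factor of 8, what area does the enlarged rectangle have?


Original dimensions: 20 x 13
Enlargement factor = 8
New width = 20 * 8 = 160
New height = 13 * 8 = 104
New area = 160 * 104 = 16640

16640


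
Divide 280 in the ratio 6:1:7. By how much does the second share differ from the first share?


Total parts = 6 + 1 + 7 = 14
Value per part = 280 / 14 = 20
Shares: 6*20=120, 1*20=20, 7*20=140
Second share = 20, first share = 120
Difference = |20 - 120| = 100

100


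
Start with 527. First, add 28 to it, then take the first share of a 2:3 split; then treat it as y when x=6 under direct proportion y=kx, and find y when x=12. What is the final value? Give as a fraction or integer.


Start with 527.
Step 1: Add 28: 527+28=555; split 2:3 first = 555*2/5 = 222
Step 2: Direct prop: k = (222)/6; new y = k*12 = 222*12/6 = 444
Final result = 444

444


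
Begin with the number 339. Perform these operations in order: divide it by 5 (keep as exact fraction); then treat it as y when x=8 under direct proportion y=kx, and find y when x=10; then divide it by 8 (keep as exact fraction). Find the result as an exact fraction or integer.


Start with 339.
Step 1: Divide by 5: 339 / 5 = 339/5
Step 2: Direct prop: k = (339/5)/8; new y = k*10 = 339/5*10/8 = 339/4
Step 3: Divide by 8: 339/4 / 8 = 339/32
Final result = 339/32

339/32


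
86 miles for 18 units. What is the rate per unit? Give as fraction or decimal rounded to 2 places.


Total miles = 86
Number of units = 18
Unit rate = 86 / 18
= 4.78 miles per unit

4.78


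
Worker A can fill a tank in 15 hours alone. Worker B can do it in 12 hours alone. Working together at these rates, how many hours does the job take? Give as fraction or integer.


Rate of A = 1/15 job per hour
Rate of B = 1/12 job per hour
Combined rate = 1/15 + 1/12
Find common denominator: (12 + 15)/(15*12) = 27/180
Combined rate = 3/20 job per hour
Time together = 1 / (3/20) = 20/3 hours

20/3


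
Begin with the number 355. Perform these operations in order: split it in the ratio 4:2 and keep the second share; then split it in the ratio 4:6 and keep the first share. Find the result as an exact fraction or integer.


Start with 355.
Step 1: Split 4:2, second share = 355 * 2/6 = 355/3
Step 2: Split 4:6, first share = 355/3 * 4/10 = 142/3
Final result = 142/3

142/3


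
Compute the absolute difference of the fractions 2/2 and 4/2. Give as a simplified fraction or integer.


Simplify: 2/2 = 1 and 4/2 = 2
Find common denominator: LCD = 1
Convert: 1/1 and 2/1
Difference = |1 - 2|/1 = 1/1
Simplified = 1

1


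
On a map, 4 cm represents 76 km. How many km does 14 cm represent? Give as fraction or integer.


Map scale: 4 cm = 76 km
Measured distance on map = 14 cm
Set up proportion: 14 * 76 / 4
= 1064 / 4
= 266 km

266


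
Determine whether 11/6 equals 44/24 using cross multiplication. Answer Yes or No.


Cross multiply to check 11/6 = 44/24
Left cross product: 11 * 24 = 264
Right cross product: 6 * 44 = 264
264 = 264
Equal, so proportions match => Yes

Yes


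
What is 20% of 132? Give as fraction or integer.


Compute 20% of 132
Convert percentage: 20% = 20/100
Multiply: 132 * 20/100
= 2640/100
= 132/5

132/5


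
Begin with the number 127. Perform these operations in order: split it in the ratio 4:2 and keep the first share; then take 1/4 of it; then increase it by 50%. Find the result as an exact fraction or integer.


Start with 127.
Step 1: Split 4:2, first share = 127 * 4/6 = 254/3
Step 2: Take 1/4: 254/3 * 1/4 = 127/6
Step 3: Increase by 50%: 127/6 * 150/100 = 127/4
Final result = 127/4

127/4


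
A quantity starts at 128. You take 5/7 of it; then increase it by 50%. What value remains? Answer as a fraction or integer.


Start with 128.
Step 1: Take 5/7: 128 * 5/7 = 640/7
Step 2: Increase by 50%: 640/7 * 150/100 = 960/7
Final result = 960/7

960/7


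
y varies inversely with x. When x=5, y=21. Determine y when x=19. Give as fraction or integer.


Inverse proportion: y = k/x
Find k: k = 5 * 21 = 105
Compute y at x=19: y = 105/19
y = 105/19

105/19


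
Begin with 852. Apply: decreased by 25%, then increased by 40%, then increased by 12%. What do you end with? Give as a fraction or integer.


Start: 852
Step 1: decrease by 25% => multiply by 75/100
  852 * 75/100 = 639
Step 2: increase by 40% => multiply by 140/100
  639 * 140/100 = 4473/5
Step 3: increase by 12% => multiply by 112/100
  4473/5 * 112/100 = 125244/125
Final value = 125244/125

125244/125


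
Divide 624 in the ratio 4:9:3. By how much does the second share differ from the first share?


Total parts = 4 + 9 + 3 = 16
Value per part = 624 / 16 = 39
Shares: 4*39=156, 9*39=351, 3*39=117
Second share = 351, first share = 156
Difference = |351 - 156| = 195

195


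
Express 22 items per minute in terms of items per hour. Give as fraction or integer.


Converting from per minute to per hour
Rate = 22 items per minute
Multiply by 60: 22 * 60
= 1320 items per hour

1320


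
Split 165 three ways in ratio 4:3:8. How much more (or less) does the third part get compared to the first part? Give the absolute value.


Total parts = 4 + 3 + 8 = 15
Value per part = 165 / 15 = 11
Shares: 4*11=44, 3*11=33, 8*11=88
Third share = 88, first share = 44
Difference = |88 - 44| = 44

44


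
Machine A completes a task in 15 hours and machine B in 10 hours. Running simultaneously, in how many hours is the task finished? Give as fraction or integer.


Rate of A = 1/15 job per hour
Rate of B = 1/10 job per hour
Combined rate = 1/15 + 1/10
Find common denominator: (10 + 15)/(15*10) = 25/150
Combined rate = 1/6 job per hour
Time together = 1 / (1/6) = 6 hours

6


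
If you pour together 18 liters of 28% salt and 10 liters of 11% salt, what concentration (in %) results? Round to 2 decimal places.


Solute in mixture 1 = 28% of 18 L = 18*28/100 = 126/25 L
Solute in mixture 2 = 11% of 10 L = 10*11/100 = 11/10 L
Total solute = 126/25 + 11/10 = 307/50 L
Total volume = 18 + 10 = 28 L
Final concentration = 307/50/28 * 100 = 21.93%

21.93


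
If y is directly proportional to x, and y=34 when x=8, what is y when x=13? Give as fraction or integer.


Direct proportion: y = kx
Find k: k = 34/8 = 17/4
Compute y at x=13: y = 17/4 * 13
y = 221/4

221/4


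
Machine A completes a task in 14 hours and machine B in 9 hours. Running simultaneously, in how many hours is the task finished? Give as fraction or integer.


Rate of A = 1/14 job per hour
Rate of B = 1/9 job per hour
Combined rate = 1/14 + 1/9
Find common denominator: (9 + 14)/(14*9) = 23/126
Combined rate = 23/126 job per hour
Time together = 1 / (23/126) = 126/23 hours

126/23


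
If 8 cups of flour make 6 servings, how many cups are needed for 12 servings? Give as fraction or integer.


Original: 8 cups for 6 servings
Target servings = 12
Scaling factor = 12/6
New amount = 8 * 12/6
= 96/6
= 16 cups

16


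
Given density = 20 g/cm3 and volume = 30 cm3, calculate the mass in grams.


Using mass = density * volume
Density = 20 g/cm3
Volume = 30 cm3
Mass = 20 * 30
= 600 g

600


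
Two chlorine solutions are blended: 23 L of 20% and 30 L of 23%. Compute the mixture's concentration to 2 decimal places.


Solute in mixture 1 = 20% of 23 L = 23*20/100 = 23/5 L
Solute in mixture 2 = 23% of 30 L = 30*23/100 = 69/10 L
Total solute = 23/5 + 69/10 = 23/2 L
Total volume = 23 + 30 = 53 L
Final concentration = 23/2/53 * 100 = 21.70%

21.70


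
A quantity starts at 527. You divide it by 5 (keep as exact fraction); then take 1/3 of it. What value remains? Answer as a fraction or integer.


Start with 527.
Step 1: Divide by 5: 527 / 5 = 527/5
Step 2: Take 1/3: 527/5 * 1/3 = 527/15
Final result = 527/15

527/15


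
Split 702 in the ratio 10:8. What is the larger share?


Total parts = 10 + 8 = 18
Value per part = 702 / 18 = 39
First share = 10 * 39 = 390
Second share = 8 * 39 = 312
Larger share = 390

390


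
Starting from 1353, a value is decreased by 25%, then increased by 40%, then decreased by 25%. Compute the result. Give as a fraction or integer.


Start: 1353
Step 1: decrease by 25% => multiply by 75/100
  1353 * 75/100 = 4059/4
Step 2: increase by 40% => multiply by 140/100
  4059/4 * 140/100 = 28413/20
Step 3: decrease by 25% => multiply by 75/100
  28413/20 * 75/100 = 85239/80
Final value = 85239/80

85239/80


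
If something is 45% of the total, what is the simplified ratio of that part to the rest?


Part = 45%, Remainder = 55%
Ratio = 45:55
GCD(45, 55) = 5
Simplify: 9:11 = 9:11

9:11


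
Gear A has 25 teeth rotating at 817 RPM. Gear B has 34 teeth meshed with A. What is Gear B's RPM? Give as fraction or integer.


Gear ratio: teeth_A * RPM_A = teeth_B * RPM_B
25 * 817 = 34 * RPM_B
20425 = 34 * RPM_B
RPM_B = 20425 / 34
RPM_B = 20425/34

20425/34


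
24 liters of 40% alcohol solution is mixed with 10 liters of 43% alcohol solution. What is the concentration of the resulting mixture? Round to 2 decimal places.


Solute in mixture 1 = 40% of 24 L = 24*40/100 = 48/5 L
Solute in mixture 2 = 43% of 10 L = 10*43/100 = 43/10 L
Total solute = 48/5 + 43/10 = 139/10 L
Total volume = 24 + 10 = 34 L
Final concentration = 139/10/34 * 100 = 40.88%

40.88


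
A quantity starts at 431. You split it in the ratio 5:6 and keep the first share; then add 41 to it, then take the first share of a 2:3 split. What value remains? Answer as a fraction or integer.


Start with 431.
Step 1: Split 5:6, first share = 431 * 5/11 = 2155/11
Step 2: Add 41: 2155/11+41=2606/11; split 2:3 first = 2606/11*2/5 = 5212/55
Final result = 5212/55

5212/55


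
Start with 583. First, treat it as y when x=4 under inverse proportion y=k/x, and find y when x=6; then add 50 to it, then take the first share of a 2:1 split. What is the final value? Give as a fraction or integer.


Start with 583.
Step 1: Inverse prop: k = (583)*4; new y = k/6 = 583*4/6 = 1166/3
Step 2: Add 50: 1166/3+50=1316/3; split 2:1 first = 1316/3*2/3 = 2632/9
Final result = 2632/9

2632/9


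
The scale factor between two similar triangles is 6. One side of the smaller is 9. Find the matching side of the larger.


Similar triangles have proportional sides
Scale factor = 6
Smaller side = 9
Corresponding larger side = 9 * 6
= 54

54


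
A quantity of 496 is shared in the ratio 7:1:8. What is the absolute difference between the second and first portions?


Total parts = 7 + 1 + 8 = 16
Value per part = 496 / 16 = 31
Shares: 7*31=217, 1*31=31, 8*31=248
Second share = 31, first share = 217
Difference = |31 - 217| = 186

186


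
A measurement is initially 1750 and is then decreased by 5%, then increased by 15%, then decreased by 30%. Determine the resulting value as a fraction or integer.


Start: 1750
Step 1: decrease by 5% => multiply by 95/100
  1750 * 95/100 = 3325/2
Step 2: increase by 15% => multiply by 115/100
  3325/2 * 115/100 = 15295/8
Step 3: decrease by 30% => multiply by 70/100
  15295/8 * 70/100 = 21413/16
Final value = 21413/16

21413/16


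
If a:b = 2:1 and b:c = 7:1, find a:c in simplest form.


Given a:b = 2:1 and b:c = 7:1
Make b consistent. Multiply first ratio by 7: a:b = 14:7
Multiply second ratio by 1: b:c = 7:1
Now b = 7 in both, so a:b:c = 14:7:1
Therefore a:c = 14:1
Simplify by GCD: a:c = 14:1

14:1


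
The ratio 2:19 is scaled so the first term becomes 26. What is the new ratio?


Original ratio: 2:19
First term target: 26
Scale factor = 26 / 2 = 13
Multiply second term: 19 * 13 = 247
Equivalent ratio = 26:247

26:247


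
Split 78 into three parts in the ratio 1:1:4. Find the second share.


Ratio = 1:1:4
Total parts = 1 + 1 + 4 = 6
Value per part = 78 / 6 = 13
First share = 1 * 13 = 13
Middle share = 1 * 13 = 13
Third share = 4 * 13 = 52

13


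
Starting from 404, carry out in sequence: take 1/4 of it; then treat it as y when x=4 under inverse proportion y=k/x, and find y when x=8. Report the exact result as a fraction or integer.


Start with 404.
Step 1: Take 1/4: 404 * 1/4 = 101
Step 2: Inverse prop: k = (101)*4; new y = k/8 = 101*4/8 = 101/2
Final result = 101/2

101/2


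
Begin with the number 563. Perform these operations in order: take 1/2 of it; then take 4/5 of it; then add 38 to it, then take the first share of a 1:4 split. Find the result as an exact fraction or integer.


Start with 563.
Step 1: Take 1/2: 563 * 1/2 = 563/2
Step 2: Take 4/5: 563/2 * 4/5 = 1126/5
Step 3: Add 38: 1126/5+38=1316/5; split 1:4 first = 1316/5*1/5 = 1316/25
Final result = 1316/25

1316/25


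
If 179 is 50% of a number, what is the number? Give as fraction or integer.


Given: 179 is 50% of the whole
Set up: 179 = 50/100 * whole
whole = 179 * 100 / 50
whole = 17900 / 50
whole = 358

358


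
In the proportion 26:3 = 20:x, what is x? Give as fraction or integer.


Setting up: 26/3 = 20/x
Cross multiply: 26 * x = 3 * 20
26x = 60
x = 60/26
x = 30/13

30/13


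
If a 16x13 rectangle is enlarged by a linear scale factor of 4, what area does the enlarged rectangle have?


Original dimensions: 16 x 13
Enlargement factor = 4
New width = 16 * 4 = 64
New height = 13 * 4 = 52
New area = 64 * 52 = 3328

3328


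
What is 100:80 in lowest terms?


Find GCD(100, 80)
GCD = 20
Divide both by 20: 100/20 = 5, 80/20 = 4
Simplified ratio = 5:4

5:4


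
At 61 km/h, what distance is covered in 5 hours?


Using distance = speed * time
Speed = 61 km/h
Time = 5 hours
Distance = 61 * 5
= 305 km

305


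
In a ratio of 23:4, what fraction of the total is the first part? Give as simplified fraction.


Total parts = 23 + 4 = 27
First part fraction = 23/27
Simplify: 23/27 = 23/27

23/27


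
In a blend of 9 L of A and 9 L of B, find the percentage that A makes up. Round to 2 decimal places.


Volume of A = 9 L
Volume of B = 9 L
Total volume = 9 + 9 = 18 L
Percentage of A = (9/18) * 100
= 50.00%

50.00


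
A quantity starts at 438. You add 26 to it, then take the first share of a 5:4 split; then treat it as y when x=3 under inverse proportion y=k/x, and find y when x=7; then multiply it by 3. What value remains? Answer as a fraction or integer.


Start with 438.
Step 1: Add 26: 438+26=464; split 5:4 first = 464*5/9 = 2320/9
Step 2: Inverse prop: k = (2320/9)*3; new y = k/7 = 2320/9*3/7 = 2320/21
Step 3: Multiply by 3: 2320/21 * 3 = 2320/7
Final result = 2320/7

2320/7


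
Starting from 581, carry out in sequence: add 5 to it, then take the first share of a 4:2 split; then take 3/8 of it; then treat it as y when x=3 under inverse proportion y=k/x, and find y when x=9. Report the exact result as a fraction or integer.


Start with 581.
Step 1: Add 5: 581+5=586; split 4:2 first = 586*4/6 = 1172/3
Step 2: Take 3/8: 1172/3 * 3/8 = 293/2
Step 3: Inverse prop: k = (293/2)*3; new y = k/9 = 293/2*3/9 = 293/6
Final result = 293/6

293/6


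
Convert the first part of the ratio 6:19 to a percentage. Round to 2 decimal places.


Total parts = 6 + 19 = 25
First part fraction = 6/25
Percentage = (6/25) * 100
= 0.24 * 100
= 24.00%

24.00


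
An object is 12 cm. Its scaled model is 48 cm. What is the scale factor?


Original length = 12 cm
Scaled length = 48 cm
Scale factor = 48 / 12
= 4

4


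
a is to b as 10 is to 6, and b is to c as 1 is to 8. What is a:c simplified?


Given a:b = 10:6 and b:c = 1:8
Make b consistent. Multiply first ratio by 1: a:b = 10:6
Multiply second ratio by 6: b:c = 6:48
Now b = 6 in both, so a:b:c = 10:6:48
Therefore a:c = 10:48
Simplify by GCD: a:c = 5:24

5:24


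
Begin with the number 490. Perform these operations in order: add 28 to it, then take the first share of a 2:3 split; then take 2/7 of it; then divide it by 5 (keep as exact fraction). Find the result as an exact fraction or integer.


Start with 490.
Step 1: Add 28: 490+28=518; split 2:3 first = 518*2/5 = 1036/5
Step 2: Take 2/7: 1036/5 * 2/7 = 296/5
Step 3: Divide by 5: 296/5 / 5 = 296/25
Final result = 296/25

296/25


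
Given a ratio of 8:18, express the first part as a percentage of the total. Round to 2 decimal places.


Total parts = 8 + 18 = 26
First part fraction = 8/26
Percentage = (8/26) * 100
= 0.307692 * 100
= 30.77%

30.77


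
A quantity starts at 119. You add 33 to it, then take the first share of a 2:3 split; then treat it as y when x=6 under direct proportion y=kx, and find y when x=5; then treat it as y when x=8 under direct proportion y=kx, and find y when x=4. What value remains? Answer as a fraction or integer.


Start with 119.
Step 1: Add 33: 119+33=152; split 2:3 first = 152*2/5 = 304/5
Step 2: Direct prop: k = (304/5)/6; new y = k*5 = 304/5*5/6 = 152/3
Step 3: Direct prop: k = (152/3)/8; new y = k*4 = 152/3*4/8 = 76/3
Final result = 76/3

76/3


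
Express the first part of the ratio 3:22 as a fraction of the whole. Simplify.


Total parts = 3 + 22 = 25
First part fraction = 3/25
Simplify: 3/25 = 3/25

3/25


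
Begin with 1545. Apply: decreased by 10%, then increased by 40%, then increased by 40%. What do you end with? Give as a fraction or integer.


Start: 1545
Step 1: decrease by 10% => multiply by 90/100
  1545 * 90/100 = 2781/2
Step 2: increase by 40% => multiply by 140/100
  2781/2 * 140/100 = 19467/10
Step 3: increase by 40% => multiply by 140/100
  19467/10 * 140/100 = 136269/50
Final value = 136269/50

136269/50


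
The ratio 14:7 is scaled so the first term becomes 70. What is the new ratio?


Original ratio: 14:7
First term target: 70
Scale factor = 70 / 14 = 5
Multiply second term: 7 * 5 = 35
Equivalent ratio = 70:35

70:35


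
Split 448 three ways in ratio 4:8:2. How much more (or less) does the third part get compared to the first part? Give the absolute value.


Total parts = 4 + 8 + 2 = 14
Value per part = 448 / 14 = 32
Shares: 4*32=128, 8*32=256, 2*32=64
Third share = 64, first share = 128
Difference = |64 - 128| = 64

64


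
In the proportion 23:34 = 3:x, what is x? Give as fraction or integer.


Setting up: 23/34 = 3/x
Cross multiply: 23 * x = 34 * 3
23x = 102
x = 102/23
x = 102/23

102/23


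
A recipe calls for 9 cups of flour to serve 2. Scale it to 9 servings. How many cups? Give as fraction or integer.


Original: 9 cups for 2 servings
Target servings = 9
Scaling factor = 9/2
New amount = 9 * 9/2
= 81/2
= 81/2 cups

81/2


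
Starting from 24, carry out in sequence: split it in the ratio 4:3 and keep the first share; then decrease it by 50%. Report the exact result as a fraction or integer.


Start with 24.
Step 1: Split 4:3, first share = 24 * 4/7 = 96/7
Step 2: Decrease by 50%: 96/7 * 50/100 = 48/7
Final result = 48/7

48/7


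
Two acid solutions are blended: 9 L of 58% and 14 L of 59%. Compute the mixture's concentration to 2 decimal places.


Solute in mixture 1 = 58% of 9 L = 9*58/100 = 261/50 L
Solute in mixture 2 = 59% of 14 L = 14*59/100 = 413/50 L
Total solute = 261/50 + 413/50 = 337/25 L
Total volume = 9 + 14 = 23 L
Final concentration = 337/25/23 * 100 = 58.61%

58.61


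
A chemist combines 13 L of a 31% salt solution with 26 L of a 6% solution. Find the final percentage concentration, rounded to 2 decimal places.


Solute in mixture 1 = 31% of 13 L = 13*31/100 = 403/100 L
Solute in mixture 2 = 6% of 26 L = 26*6/100 = 39/25 L
Total solute = 403/100 + 39/25 = 559/100 L
Total volume = 13 + 26 = 39 L
Final concentration = 559/100/39 * 100 = 14.33%

14.33


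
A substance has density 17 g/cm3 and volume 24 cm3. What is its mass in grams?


Using mass = density * volume
Density = 17 g/cm3
Volume = 24 cm3
Mass = 17 * 24
= 408 g

408


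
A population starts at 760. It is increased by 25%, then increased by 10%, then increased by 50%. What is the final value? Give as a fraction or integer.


Start: 760
Step 1: increase by 25% => multiply by 125/100
  760 * 125/100 = 950
Step 2: increase by 10% => multiply by 110/100
  950 * 110/100 = 1045
Step 3: increase by 50% => multiply by 150/100
  1045 * 150/100 = 3135/2
Final value = 3135/2

3135/2


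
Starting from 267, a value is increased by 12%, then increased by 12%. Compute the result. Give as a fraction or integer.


Start: 267
Step 1: increase by 12% => multiply by 112/100
  267 * 112/100 = 7476/25
Step 2: increase by 12% => multiply by 112/100
  7476/25 * 112/100 = 209328/625
Final value = 209328/625

209328/625


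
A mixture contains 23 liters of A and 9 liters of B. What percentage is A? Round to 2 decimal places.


Volume of A = 23 L
Volume of B = 9 L
Total volume = 23 + 9 = 32 L
Percentage of A = (23/32) * 100
= 71.88%

71.88


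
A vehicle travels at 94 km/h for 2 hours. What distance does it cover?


Using distance = speed * time
Speed = 94 km/h
Time = 2 hours
Distance = 94 * 2
= 188 km

188


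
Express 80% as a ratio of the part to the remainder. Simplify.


Part = 80%, Remainder = 20%
Ratio = 80:20
GCD(80, 20) = 20
Simplify: 4:1 = 4:1

4:1


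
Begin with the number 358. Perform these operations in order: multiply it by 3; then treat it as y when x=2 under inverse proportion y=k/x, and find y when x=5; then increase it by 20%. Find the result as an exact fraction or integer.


Start with 358.
Step 1: Multiply by 3: 358 * 3 = 1074
Step 2: Inverse prop: k = (1074)*2; new y = k/5 = 1074*2/5 = 2148/5
Step 3: Increase by 20%: 2148/5 * 120/100 = 12888/25
Final result = 12888/25

12888/25


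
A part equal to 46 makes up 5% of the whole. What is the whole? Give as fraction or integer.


Given: 46 is 5% of the whole
Set up: 46 = 5/100 * whole
whole = 46 * 100 / 5
whole = 4600 / 5
whole = 920

920


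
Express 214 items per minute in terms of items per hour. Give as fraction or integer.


Converting from per minute to per hour
Rate = 214 items per minute
Multiply by 60: 214 * 60
= 12840 items per hour

12840


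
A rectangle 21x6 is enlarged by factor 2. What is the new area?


Original dimensions: 21 x 6
Enlargement factor = 2
New width = 21 * 2 = 42
New height = 6 * 2 = 12
New area = 42 * 12 = 504

504


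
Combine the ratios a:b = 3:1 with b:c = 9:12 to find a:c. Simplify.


Given a:b = 3:1 and b:c = 9:12
Make b consistent. Multiply first ratio by 9: a:b = 27:9
Multiply second ratio by 1: b:c = 9:12
Now b = 9 in both, so a:b:c = 27:9:12
Therefore a:c = 27:12
Simplify by GCD: a:c = 9:4

9:4


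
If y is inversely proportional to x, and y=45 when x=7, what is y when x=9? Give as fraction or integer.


Inverse proportion: y = k/x
Find k: k = 7 * 45 = 315
Compute y at x=9: y = 315/9
y = 35

35


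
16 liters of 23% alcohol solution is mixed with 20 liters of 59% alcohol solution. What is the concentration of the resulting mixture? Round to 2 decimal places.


Solute in mixture 1 = 23% of 16 L = 16*23/100 = 92/25 L
Solute in mixture 2 = 59% of 20 L = 20*59/100 = 59/5 L
Total solute = 92/25 + 59/5 = 387/25 L
Total volume = 16 + 20 = 36 L
Final concentration = 387/25/36 * 100 = 43.00%

43.00


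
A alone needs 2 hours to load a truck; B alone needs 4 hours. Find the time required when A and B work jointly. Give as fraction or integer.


Rate of A = 1/2 job per hour
Rate of B = 1/4 job per hour
Combined rate = 1/2 + 1/4
Find common denominator: (4 + 2)/(2*4) = 6/8
Combined rate = 3/4 job per hour
Time together = 1 / (3/4) = 4/3 hours

4/3


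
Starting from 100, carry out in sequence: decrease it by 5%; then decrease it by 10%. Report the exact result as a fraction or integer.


Start with 100.
Step 1: Decrease by 5%: 100 * 95/100 = 95
Step 2: Decrease by 10%: 95 * 90/100 = 171/2
Final result = 171/2

171/2


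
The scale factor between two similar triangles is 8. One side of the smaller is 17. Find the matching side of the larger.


Similar triangles have proportional sides
Scale factor = 8
Smaller side = 17
Corresponding larger side = 17 * 8
= 136

136


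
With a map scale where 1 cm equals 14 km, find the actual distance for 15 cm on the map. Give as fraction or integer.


Map scale: 1 cm = 14 km
Measured distance on map = 15 cm
Set up proportion: 15 * 14 / 1
= 210 / 1
= 210 km

210


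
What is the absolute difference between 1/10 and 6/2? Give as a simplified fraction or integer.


Simplify: 1/10 = 1/10 and 6/2 = 3
Find common denominator: LCD = 10
Convert: 1/10 and 30/10
Difference = |1 - 30|/10 = 29/10
Simplified = 29/10

29/10


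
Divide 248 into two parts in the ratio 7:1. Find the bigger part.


Total parts = 7 + 1 = 8
Value per part = 248 / 8 = 31
First share = 7 * 31 = 217
Second share = 1 * 31 = 31
Larger share = 217

217
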